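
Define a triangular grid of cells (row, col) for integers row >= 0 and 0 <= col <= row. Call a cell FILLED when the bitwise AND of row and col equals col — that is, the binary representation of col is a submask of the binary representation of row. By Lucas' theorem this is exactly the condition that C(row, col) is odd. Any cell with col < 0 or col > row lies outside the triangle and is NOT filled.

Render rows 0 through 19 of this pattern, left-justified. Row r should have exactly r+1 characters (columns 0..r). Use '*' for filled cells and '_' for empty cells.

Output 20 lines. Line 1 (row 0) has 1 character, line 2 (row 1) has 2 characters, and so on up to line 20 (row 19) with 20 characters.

Answer: *
**
*_*
****
*___*
**__**
*_*_*_*
********
*_______*
**______**
*_*_____*_*
****____****
*___*___*___*
**__**__**__**
*_*_*_*_*_*_*_*
****************
*_______________*
**______________**
*_*_____________*_*
****____________****

Derivation:
r0=0: *
r1=1: **
r2=10: *_*
r3=11: ****
r4=100: *___*
r5=101: **__**
r6=110: *_*_*_*
r7=111: ********
r8=1000: *_______*
r9=1001: **______**
r10=1010: *_*_____*_*
r11=1011: ****____****
r12=1100: *___*___*___*
r13=1101: **__**__**__**
r14=1110: *_*_*_*_*_*_*_*
r15=1111: ****************
r16=10000: *_______________*
r17=10001: **______________**
r18=10010: *_*_____________*_*
r19=10011: ****____________****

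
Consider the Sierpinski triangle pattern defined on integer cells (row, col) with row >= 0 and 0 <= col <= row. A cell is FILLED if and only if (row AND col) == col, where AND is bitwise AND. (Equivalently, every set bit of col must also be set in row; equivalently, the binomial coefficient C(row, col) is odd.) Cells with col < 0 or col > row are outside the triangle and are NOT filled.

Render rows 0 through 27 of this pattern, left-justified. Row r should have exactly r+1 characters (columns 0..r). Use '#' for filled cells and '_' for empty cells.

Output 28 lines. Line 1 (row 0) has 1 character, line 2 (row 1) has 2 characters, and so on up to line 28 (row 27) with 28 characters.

Answer: #
##
#_#
####
#___#
##__##
#_#_#_#
########
#_______#
##______##
#_#_____#_#
####____####
#___#___#___#
##__##__##__##
#_#_#_#_#_#_#_#
################
#_______________#
##______________##
#_#_____________#_#
####____________####
#___#___________#___#
##__##__________##__##
#_#_#_#_________#_#_#_#
########________########
#_______#_______#_______#
##______##______##______##
#_#_____#_#_____#_#_____#_#
####____####____####____####

Derivation:
r0=0: #
r1=1: ##
r2=10: #_#
r3=11: ####
r4=100: #___#
r5=101: ##__##
r6=110: #_#_#_#
r7=111: ########
r8=1000: #_______#
r9=1001: ##______##
r10=1010: #_#_____#_#
r11=1011: ####____####
r12=1100: #___#___#___#
r13=1101: ##__##__##__##
r14=1110: #_#_#_#_#_#_#_#
r15=1111: ################
r16=10000: #_______________#
r17=10001: ##______________##
r18=10010: #_#_____________#_#
r19=10011: ####____________####
r20=10100: #___#___________#___#
r21=10101: ##__##__________##__##
r22=10110: #_#_#_#_________#_#_#_#
r23=10111: ########________########
r24=11000: #_______#_______#_______#
r25=11001: ##______##______##______##
r26=11010: #_#_____#_#_____#_#_____#_#
r27=11011: ####____####____####____####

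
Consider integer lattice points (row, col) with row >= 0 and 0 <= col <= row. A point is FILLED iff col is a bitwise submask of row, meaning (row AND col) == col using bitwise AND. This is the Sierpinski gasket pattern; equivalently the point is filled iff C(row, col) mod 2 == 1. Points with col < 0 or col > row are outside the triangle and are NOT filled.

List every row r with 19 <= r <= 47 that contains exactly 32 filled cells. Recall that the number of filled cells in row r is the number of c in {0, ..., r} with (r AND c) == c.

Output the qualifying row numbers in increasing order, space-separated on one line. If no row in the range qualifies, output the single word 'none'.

Row r has 2^popcount(r) filled cells, so we need popcount(r) = log2(32) = 5.
Scan r = 19..47 and keep those with exactly 5 one-bits:
r=19=10011 popcount=3 -> skip
r=20=10100 popcount=2 -> skip
r=21=10101 popcount=3 -> skip
r=22=10110 popcount=3 -> skip
r=23=10111 popcount=4 -> skip
r=24=11000 popcount=2 -> skip
r=25=11001 popcount=3 -> skip
r=26=11010 popcount=3 -> skip
r=27=11011 popcount=4 -> skip
r=28=11100 popcount=3 -> skip
r=29=11101 popcount=4 -> skip
r=30=11110 popcount=4 -> skip
r=31=11111 popcount=5 -> KEEP
r=32=100000 popcount=1 -> skip
r=33=100001 popcount=2 -> skip
r=34=100010 popcount=2 -> skip
r=35=100011 popcount=3 -> skip
r=36=100100 popcount=2 -> skip
r=37=100101 popcount=3 -> skip
r=38=100110 popcount=3 -> skip
r=39=100111 popcount=4 -> skip
r=40=101000 popcount=2 -> skip
r=41=101001 popcount=3 -> skip
r=42=101010 popcount=3 -> skip
r=43=101011 popcount=4 -> skip
r=44=101100 popcount=3 -> skip
r=45=101101 popcount=4 -> skip
r=46=101110 popcount=4 -> skip
r=47=101111 popcount=5 -> KEEP
Kept rows: 31 47

Answer: 31 47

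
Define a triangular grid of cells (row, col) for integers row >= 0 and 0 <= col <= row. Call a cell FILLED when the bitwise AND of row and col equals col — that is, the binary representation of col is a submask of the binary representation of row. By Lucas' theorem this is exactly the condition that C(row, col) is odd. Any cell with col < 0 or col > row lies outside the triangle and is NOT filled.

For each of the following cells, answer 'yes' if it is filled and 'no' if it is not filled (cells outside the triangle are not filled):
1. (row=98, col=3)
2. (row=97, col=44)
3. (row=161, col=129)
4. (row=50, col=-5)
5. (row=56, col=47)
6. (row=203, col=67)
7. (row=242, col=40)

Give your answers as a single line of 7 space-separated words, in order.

(98,3): row=0b1100010, col=0b11, row AND col = 0b10 = 2; 2 != 3 -> empty
(97,44): row=0b1100001, col=0b101100, row AND col = 0b100000 = 32; 32 != 44 -> empty
(161,129): row=0b10100001, col=0b10000001, row AND col = 0b10000001 = 129; 129 == 129 -> filled
(50,-5): col outside [0, 50] -> not filled
(56,47): row=0b111000, col=0b101111, row AND col = 0b101000 = 40; 40 != 47 -> empty
(203,67): row=0b11001011, col=0b1000011, row AND col = 0b1000011 = 67; 67 == 67 -> filled
(242,40): row=0b11110010, col=0b101000, row AND col = 0b100000 = 32; 32 != 40 -> empty

Answer: no no yes no no yes no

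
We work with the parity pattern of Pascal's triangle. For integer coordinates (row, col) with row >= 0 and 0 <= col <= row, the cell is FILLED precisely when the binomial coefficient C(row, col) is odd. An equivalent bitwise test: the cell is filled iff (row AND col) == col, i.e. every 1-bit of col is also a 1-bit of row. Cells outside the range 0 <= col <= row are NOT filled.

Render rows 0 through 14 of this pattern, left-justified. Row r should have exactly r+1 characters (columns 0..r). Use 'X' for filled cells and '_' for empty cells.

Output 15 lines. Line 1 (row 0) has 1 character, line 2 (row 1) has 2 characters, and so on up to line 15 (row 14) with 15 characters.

r0=0: X
r1=1: XX
r2=10: X_X
r3=11: XXXX
r4=100: X___X
r5=101: XX__XX
r6=110: X_X_X_X
r7=111: XXXXXXXX
r8=1000: X_______X
r9=1001: XX______XX
r10=1010: X_X_____X_X
r11=1011: XXXX____XXXX
r12=1100: X___X___X___X
r13=1101: XX__XX__XX__XX
r14=1110: X_X_X_X_X_X_X_X

Answer: X
XX
X_X
XXXX
X___X
XX__XX
X_X_X_X
XXXXXXXX
X_______X
XX______XX
X_X_____X_X
XXXX____XXXX
X___X___X___X
XX__XX__XX__XX
X_X_X_X_X_X_X_X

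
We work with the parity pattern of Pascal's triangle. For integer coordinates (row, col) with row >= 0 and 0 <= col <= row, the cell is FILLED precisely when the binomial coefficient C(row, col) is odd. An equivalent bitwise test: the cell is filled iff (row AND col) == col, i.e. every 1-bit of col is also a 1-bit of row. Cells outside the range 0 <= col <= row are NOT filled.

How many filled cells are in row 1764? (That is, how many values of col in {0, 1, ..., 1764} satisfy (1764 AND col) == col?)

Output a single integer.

1764 in binary = 11011100100
popcount(1764) = number of 1-bits in 11011100100 = 6
A col c satisfies (1764 AND c) == c iff every set bit of c is also set in 1764; each of the 6 set bits of 1764 can independently be on or off in c.
count = 2^6 = 64

Answer: 64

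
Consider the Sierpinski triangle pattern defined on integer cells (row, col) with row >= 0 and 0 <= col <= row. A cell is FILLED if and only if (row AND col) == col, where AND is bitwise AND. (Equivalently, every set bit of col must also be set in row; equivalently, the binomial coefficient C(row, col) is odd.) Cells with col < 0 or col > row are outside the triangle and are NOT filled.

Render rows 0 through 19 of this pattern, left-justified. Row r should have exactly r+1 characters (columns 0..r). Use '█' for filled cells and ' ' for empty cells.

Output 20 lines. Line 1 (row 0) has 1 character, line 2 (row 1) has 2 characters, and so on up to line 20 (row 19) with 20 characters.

Answer: █
██
█ █
████
█   █
██  ██
█ █ █ █
████████
█       █
██      ██
█ █     █ █
████    ████
█   █   █   █
██  ██  ██  ██
█ █ █ █ █ █ █ █
████████████████
█               █
██              ██
█ █             █ █
████            ████

Derivation:
r0=0: █
r1=1: ██
r2=10: █ █
r3=11: ████
r4=100: █   █
r5=101: ██  ██
r6=110: █ █ █ █
r7=111: ████████
r8=1000: █       █
r9=1001: ██      ██
r10=1010: █ █     █ █
r11=1011: ████    ████
r12=1100: █   █   █   █
r13=1101: ██  ██  ██  ██
r14=1110: █ █ █ █ █ █ █ █
r15=1111: ████████████████
r16=10000: █               █
r17=10001: ██              ██
r18=10010: █ █             █ █
r19=10011: ████            ████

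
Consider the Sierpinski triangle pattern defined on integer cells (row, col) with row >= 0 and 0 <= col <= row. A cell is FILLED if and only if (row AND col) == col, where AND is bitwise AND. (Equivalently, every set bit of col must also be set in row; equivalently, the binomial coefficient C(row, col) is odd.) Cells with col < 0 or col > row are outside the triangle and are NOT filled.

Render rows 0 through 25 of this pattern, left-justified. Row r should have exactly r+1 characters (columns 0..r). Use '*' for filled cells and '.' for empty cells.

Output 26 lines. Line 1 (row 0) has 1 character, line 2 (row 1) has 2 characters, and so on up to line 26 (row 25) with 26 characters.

r0=0: *
r1=1: **
r2=10: *.*
r3=11: ****
r4=100: *...*
r5=101: **..**
r6=110: *.*.*.*
r7=111: ********
r8=1000: *.......*
r9=1001: **......**
r10=1010: *.*.....*.*
r11=1011: ****....****
r12=1100: *...*...*...*
r13=1101: **..**..**..**
r14=1110: *.*.*.*.*.*.*.*
r15=1111: ****************
r16=10000: *...............*
r17=10001: **..............**
r18=10010: *.*.............*.*
r19=10011: ****............****
r20=10100: *...*...........*...*
r21=10101: **..**..........**..**
r22=10110: *.*.*.*.........*.*.*.*
r23=10111: ********........********
r24=11000: *.......*.......*.......*
r25=11001: **......**......**......**

Answer: *
**
*.*
****
*...*
**..**
*.*.*.*
********
*.......*
**......**
*.*.....*.*
****....****
*...*...*...*
**..**..**..**
*.*.*.*.*.*.*.*
****************
*...............*
**..............**
*.*.............*.*
****............****
*...*...........*...*
**..**..........**..**
*.*.*.*.........*.*.*.*
********........********
*.......*.......*.......*
**......**......**......**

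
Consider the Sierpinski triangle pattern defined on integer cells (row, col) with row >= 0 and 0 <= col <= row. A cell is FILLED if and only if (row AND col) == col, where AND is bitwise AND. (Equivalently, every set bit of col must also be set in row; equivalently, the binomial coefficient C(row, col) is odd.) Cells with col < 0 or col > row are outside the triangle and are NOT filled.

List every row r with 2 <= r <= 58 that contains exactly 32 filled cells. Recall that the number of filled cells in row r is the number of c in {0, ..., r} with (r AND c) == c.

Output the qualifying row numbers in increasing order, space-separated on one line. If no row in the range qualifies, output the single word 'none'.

Answer: 31 47 55

Derivation:
Row r has 2^popcount(r) filled cells, so we need popcount(r) = log2(32) = 5.
Scan r = 2..58 and keep those with exactly 5 one-bits:
r=2=10 popcount=1 -> skip
r=3=11 popcount=2 -> skip
r=4=100 popcount=1 -> skip
r=5=101 popcount=2 -> skip
r=6=110 popcount=2 -> skip
r=7=111 popcount=3 -> skip
r=8=1000 popcount=1 -> skip
r=9=1001 popcount=2 -> skip
r=10=1010 popcount=2 -> skip
r=11=1011 popcount=3 -> skip
r=12=1100 popcount=2 -> skip
r=13=1101 popcount=3 -> skip
r=14=1110 popcount=3 -> skip
r=15=1111 popcount=4 -> skip
r=16=10000 popcount=1 -> skip
r=17=10001 popcount=2 -> skip
r=18=10010 popcount=2 -> skip
r=19=10011 popcount=3 -> skip
r=20=10100 popcount=2 -> skip
r=21=10101 popcount=3 -> skip
r=22=10110 popcount=3 -> skip
r=23=10111 popcount=4 -> skip
r=24=11000 popcount=2 -> skip
r=25=11001 popcount=3 -> skip
r=26=11010 popcount=3 -> skip
r=27=11011 popcount=4 -> skip
r=28=11100 popcount=3 -> skip
r=29=11101 popcount=4 -> skip
r=30=11110 popcount=4 -> skip
r=31=11111 popcount=5 -> KEEP
r=32=100000 popcount=1 -> skip
r=33=100001 popcount=2 -> skip
r=34=100010 popcount=2 -> skip
r=35=100011 popcount=3 -> skip
r=36=100100 popcount=2 -> skip
r=37=100101 popcount=3 -> skip
r=38=100110 popcount=3 -> skip
r=39=100111 popcount=4 -> skip
r=40=101000 popcount=2 -> skip
r=41=101001 popcount=3 -> skip
r=42=101010 popcount=3 -> skip
r=43=101011 popcount=4 -> skip
r=44=101100 popcount=3 -> skip
r=45=101101 popcount=4 -> skip
r=46=101110 popcount=4 -> skip
r=47=101111 popcount=5 -> KEEP
r=48=110000 popcount=2 -> skip
r=49=110001 popcount=3 -> skip
r=50=110010 popcount=3 -> skip
r=51=110011 popcount=4 -> skip
r=52=110100 popcount=3 -> skip
r=53=110101 popcount=4 -> skip
r=54=110110 popcount=4 -> skip
r=55=110111 popcount=5 -> KEEP
r=56=111000 popcount=3 -> skip
r=57=111001 popcount=4 -> skip
r=58=111010 popcount=4 -> skip
Kept rows: 31 47 55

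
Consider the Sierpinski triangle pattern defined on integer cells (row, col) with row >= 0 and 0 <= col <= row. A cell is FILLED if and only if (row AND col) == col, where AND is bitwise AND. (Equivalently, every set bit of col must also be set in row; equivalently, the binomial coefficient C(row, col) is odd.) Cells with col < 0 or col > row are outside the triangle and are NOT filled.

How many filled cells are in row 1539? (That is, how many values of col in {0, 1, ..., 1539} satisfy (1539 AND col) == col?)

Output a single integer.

Answer: 16

Derivation:
1539 in binary = 11000000011
popcount(1539) = number of 1-bits in 11000000011 = 4
A col c satisfies (1539 AND c) == c iff every set bit of c is also set in 1539; each of the 4 set bits of 1539 can independently be on or off in c.
count = 2^4 = 16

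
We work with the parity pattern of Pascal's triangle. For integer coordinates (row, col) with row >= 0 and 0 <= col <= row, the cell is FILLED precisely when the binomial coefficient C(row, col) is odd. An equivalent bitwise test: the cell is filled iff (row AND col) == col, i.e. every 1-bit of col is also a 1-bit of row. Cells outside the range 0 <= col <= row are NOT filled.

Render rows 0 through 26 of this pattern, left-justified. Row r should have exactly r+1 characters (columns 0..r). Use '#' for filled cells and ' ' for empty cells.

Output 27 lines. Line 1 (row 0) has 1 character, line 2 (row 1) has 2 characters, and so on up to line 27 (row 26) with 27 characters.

Answer: #
##
# #
####
#   #
##  ##
# # # #
########
#       #
##      ##
# #     # #
####    ####
#   #   #   #
##  ##  ##  ##
# # # # # # # #
################
#               #
##              ##
# #             # #
####            ####
#   #           #   #
##  ##          ##  ##
# # # #         # # # #
########        ########
#       #       #       #
##      ##      ##      ##
# #     # #     # #     # #

Derivation:
r0=0: #
r1=1: ##
r2=10: # #
r3=11: ####
r4=100: #   #
r5=101: ##  ##
r6=110: # # # #
r7=111: ########
r8=1000: #       #
r9=1001: ##      ##
r10=1010: # #     # #
r11=1011: ####    ####
r12=1100: #   #   #   #
r13=1101: ##  ##  ##  ##
r14=1110: # # # # # # # #
r15=1111: ################
r16=10000: #               #
r17=10001: ##              ##
r18=10010: # #             # #
r19=10011: ####            ####
r20=10100: #   #           #   #
r21=10101: ##  ##          ##  ##
r22=10110: # # # #         # # # #
r23=10111: ########        ########
r24=11000: #       #       #       #
r25=11001: ##      ##      ##      ##
r26=11010: # #     # #     # #     # #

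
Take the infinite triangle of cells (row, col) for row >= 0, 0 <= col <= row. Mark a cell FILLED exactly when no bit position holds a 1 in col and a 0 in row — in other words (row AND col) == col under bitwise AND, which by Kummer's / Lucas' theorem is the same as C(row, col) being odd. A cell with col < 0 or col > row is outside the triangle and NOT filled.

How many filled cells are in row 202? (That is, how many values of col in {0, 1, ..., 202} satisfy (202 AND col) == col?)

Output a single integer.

202 in binary = 11001010
popcount(202) = number of 1-bits in 11001010 = 4
A col c satisfies (202 AND c) == c iff every set bit of c is also set in 202; each of the 4 set bits of 202 can independently be on or off in c.
count = 2^4 = 16

Answer: 16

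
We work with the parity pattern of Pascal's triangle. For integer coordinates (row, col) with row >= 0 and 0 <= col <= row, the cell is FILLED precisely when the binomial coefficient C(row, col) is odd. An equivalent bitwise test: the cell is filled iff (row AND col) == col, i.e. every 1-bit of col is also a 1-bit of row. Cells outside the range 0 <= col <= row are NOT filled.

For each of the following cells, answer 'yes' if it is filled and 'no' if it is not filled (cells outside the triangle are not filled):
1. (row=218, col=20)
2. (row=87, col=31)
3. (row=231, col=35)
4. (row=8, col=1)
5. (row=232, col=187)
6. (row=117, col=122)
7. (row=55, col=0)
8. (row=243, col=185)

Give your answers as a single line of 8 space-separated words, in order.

Answer: no no yes no no no yes no

Derivation:
(218,20): row=0b11011010, col=0b10100, row AND col = 0b10000 = 16; 16 != 20 -> empty
(87,31): row=0b1010111, col=0b11111, row AND col = 0b10111 = 23; 23 != 31 -> empty
(231,35): row=0b11100111, col=0b100011, row AND col = 0b100011 = 35; 35 == 35 -> filled
(8,1): row=0b1000, col=0b1, row AND col = 0b0 = 0; 0 != 1 -> empty
(232,187): row=0b11101000, col=0b10111011, row AND col = 0b10101000 = 168; 168 != 187 -> empty
(117,122): col outside [0, 117] -> not filled
(55,0): row=0b110111, col=0b0, row AND col = 0b0 = 0; 0 == 0 -> filled
(243,185): row=0b11110011, col=0b10111001, row AND col = 0b10110001 = 177; 177 != 185 -> empty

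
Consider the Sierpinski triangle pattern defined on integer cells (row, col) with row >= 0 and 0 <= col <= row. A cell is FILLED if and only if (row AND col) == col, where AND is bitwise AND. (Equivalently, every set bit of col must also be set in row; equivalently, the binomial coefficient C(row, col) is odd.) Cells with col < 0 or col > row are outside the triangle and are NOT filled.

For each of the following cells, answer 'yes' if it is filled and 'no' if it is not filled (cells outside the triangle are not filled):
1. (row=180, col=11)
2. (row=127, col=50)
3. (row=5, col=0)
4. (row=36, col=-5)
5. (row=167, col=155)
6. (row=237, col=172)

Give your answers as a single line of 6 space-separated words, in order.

Answer: no yes yes no no yes

Derivation:
(180,11): row=0b10110100, col=0b1011, row AND col = 0b0 = 0; 0 != 11 -> empty
(127,50): row=0b1111111, col=0b110010, row AND col = 0b110010 = 50; 50 == 50 -> filled
(5,0): row=0b101, col=0b0, row AND col = 0b0 = 0; 0 == 0 -> filled
(36,-5): col outside [0, 36] -> not filled
(167,155): row=0b10100111, col=0b10011011, row AND col = 0b10000011 = 131; 131 != 155 -> empty
(237,172): row=0b11101101, col=0b10101100, row AND col = 0b10101100 = 172; 172 == 172 -> filled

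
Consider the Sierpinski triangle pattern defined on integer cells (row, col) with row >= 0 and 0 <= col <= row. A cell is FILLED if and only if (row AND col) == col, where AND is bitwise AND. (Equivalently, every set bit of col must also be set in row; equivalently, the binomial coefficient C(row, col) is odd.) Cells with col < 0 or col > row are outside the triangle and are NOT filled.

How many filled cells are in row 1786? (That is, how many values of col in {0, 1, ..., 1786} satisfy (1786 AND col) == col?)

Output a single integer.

1786 in binary = 11011111010
popcount(1786) = number of 1-bits in 11011111010 = 8
A col c satisfies (1786 AND c) == c iff every set bit of c is also set in 1786; each of the 8 set bits of 1786 can independently be on or off in c.
count = 2^8 = 256

Answer: 256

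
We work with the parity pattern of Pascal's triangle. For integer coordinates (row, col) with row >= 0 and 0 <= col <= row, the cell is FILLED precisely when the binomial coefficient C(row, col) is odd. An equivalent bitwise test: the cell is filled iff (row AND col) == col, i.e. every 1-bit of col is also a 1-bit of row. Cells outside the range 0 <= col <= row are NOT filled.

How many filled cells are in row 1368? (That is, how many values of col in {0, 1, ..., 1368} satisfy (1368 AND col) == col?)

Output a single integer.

1368 in binary = 10101011000
popcount(1368) = number of 1-bits in 10101011000 = 5
A col c satisfies (1368 AND c) == c iff every set bit of c is also set in 1368; each of the 5 set bits of 1368 can independently be on or off in c.
count = 2^5 = 32

Answer: 32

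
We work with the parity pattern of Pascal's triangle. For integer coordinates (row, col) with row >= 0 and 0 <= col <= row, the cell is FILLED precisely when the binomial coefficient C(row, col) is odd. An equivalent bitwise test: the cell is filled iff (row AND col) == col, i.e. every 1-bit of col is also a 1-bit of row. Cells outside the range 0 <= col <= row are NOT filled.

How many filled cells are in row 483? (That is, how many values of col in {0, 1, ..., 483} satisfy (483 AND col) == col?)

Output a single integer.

Answer: 64

Derivation:
483 in binary = 111100011
popcount(483) = number of 1-bits in 111100011 = 6
A col c satisfies (483 AND c) == c iff every set bit of c is also set in 483; each of the 6 set bits of 483 can independently be on or off in c.
count = 2^6 = 64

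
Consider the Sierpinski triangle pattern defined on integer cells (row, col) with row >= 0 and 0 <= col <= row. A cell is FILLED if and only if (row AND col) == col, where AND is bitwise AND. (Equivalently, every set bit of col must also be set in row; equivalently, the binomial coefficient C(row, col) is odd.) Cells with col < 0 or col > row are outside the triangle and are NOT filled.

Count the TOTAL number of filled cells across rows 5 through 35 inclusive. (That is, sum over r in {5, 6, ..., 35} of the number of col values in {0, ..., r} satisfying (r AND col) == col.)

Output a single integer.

Answer: 250

Derivation:
r5=101 pc2: +4 =4
r6=110 pc2: +4 =8
r7=111 pc3: +8 =16
r8=1000 pc1: +2 =18
r9=1001 pc2: +4 =22
r10=1010 pc2: +4 =26
r11=1011 pc3: +8 =34
r12=1100 pc2: +4 =38
r13=1101 pc3: +8 =46
r14=1110 pc3: +8 =54
r15=1111 pc4: +16 =70
r16=10000 pc1: +2 =72
r17=10001 pc2: +4 =76
r18=10010 pc2: +4 =80
r19=10011 pc3: +8 =88
r20=10100 pc2: +4 =92
r21=10101 pc3: +8 =100
r22=10110 pc3: +8 =108
r23=10111 pc4: +16 =124
r24=11000 pc2: +4 =128
r25=11001 pc3: +8 =136
r26=11010 pc3: +8 =144
r27=11011 pc4: +16 =160
r28=11100 pc3: +8 =168
r29=11101 pc4: +16 =184
r30=11110 pc4: +16 =200
r31=11111 pc5: +32 =232
r32=100000 pc1: +2 =234
r33=100001 pc2: +4 =238
r34=100010 pc2: +4 =242
r35=100011 pc3: +8 =250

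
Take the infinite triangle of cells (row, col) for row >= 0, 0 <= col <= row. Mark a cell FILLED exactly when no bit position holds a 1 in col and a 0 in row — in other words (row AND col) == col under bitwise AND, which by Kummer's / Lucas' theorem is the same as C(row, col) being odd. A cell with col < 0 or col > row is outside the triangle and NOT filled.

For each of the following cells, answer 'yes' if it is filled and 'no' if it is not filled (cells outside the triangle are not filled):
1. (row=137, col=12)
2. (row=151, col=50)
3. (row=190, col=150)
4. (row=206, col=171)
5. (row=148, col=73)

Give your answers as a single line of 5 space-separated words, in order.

Answer: no no yes no no

Derivation:
(137,12): row=0b10001001, col=0b1100, row AND col = 0b1000 = 8; 8 != 12 -> empty
(151,50): row=0b10010111, col=0b110010, row AND col = 0b10010 = 18; 18 != 50 -> empty
(190,150): row=0b10111110, col=0b10010110, row AND col = 0b10010110 = 150; 150 == 150 -> filled
(206,171): row=0b11001110, col=0b10101011, row AND col = 0b10001010 = 138; 138 != 171 -> empty
(148,73): row=0b10010100, col=0b1001001, row AND col = 0b0 = 0; 0 != 73 -> empty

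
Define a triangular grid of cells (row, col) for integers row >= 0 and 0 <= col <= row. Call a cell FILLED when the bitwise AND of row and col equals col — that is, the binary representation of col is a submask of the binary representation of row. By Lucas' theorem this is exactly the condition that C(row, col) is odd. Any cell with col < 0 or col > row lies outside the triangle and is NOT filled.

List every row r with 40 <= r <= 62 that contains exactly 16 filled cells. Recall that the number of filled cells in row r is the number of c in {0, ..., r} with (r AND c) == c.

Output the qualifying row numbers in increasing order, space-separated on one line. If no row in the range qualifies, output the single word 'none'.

Answer: 43 45 46 51 53 54 57 58 60

Derivation:
Row r has 2^popcount(r) filled cells, so we need popcount(r) = log2(16) = 4.
Scan r = 40..62 and keep those with exactly 4 one-bits:
r=40=101000 popcount=2 -> skip
r=41=101001 popcount=3 -> skip
r=42=101010 popcount=3 -> skip
r=43=101011 popcount=4 -> KEEP
r=44=101100 popcount=3 -> skip
r=45=101101 popcount=4 -> KEEP
r=46=101110 popcount=4 -> KEEP
r=47=101111 popcount=5 -> skip
r=48=110000 popcount=2 -> skip
r=49=110001 popcount=3 -> skip
r=50=110010 popcount=3 -> skip
r=51=110011 popcount=4 -> KEEP
r=52=110100 popcount=3 -> skip
r=53=110101 popcount=4 -> KEEP
r=54=110110 popcount=4 -> KEEP
r=55=110111 popcount=5 -> skip
r=56=111000 popcount=3 -> skip
r=57=111001 popcount=4 -> KEEP
r=58=111010 popcount=4 -> KEEP
r=59=111011 popcount=5 -> skip
r=60=111100 popcount=4 -> KEEP
r=61=111101 popcount=5 -> skip
r=62=111110 popcount=5 -> skip
Kept rows: 43 45 46 51 53 54 57 58 60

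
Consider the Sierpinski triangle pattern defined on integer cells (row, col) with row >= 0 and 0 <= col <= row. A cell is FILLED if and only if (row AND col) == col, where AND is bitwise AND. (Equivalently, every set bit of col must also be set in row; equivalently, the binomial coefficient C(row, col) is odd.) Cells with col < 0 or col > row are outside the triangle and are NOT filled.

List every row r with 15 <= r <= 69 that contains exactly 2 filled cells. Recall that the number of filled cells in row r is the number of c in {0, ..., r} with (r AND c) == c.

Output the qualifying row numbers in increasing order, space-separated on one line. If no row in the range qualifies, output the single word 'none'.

Row r has 2^popcount(r) filled cells, so we need popcount(r) = log2(2) = 1.
Scan r = 15..69 and keep those with exactly 1 one-bits:
r=15=1111 popcount=4 -> skip
r=16=10000 popcount=1 -> KEEP
r=17=10001 popcount=2 -> skip
r=18=10010 popcount=2 -> skip
r=19=10011 popcount=3 -> skip
r=20=10100 popcount=2 -> skip
r=21=10101 popcount=3 -> skip
r=22=10110 popcount=3 -> skip
r=23=10111 popcount=4 -> skip
r=24=11000 popcount=2 -> skip
r=25=11001 popcount=3 -> skip
r=26=11010 popcount=3 -> skip
r=27=11011 popcount=4 -> skip
r=28=11100 popcount=3 -> skip
r=29=11101 popcount=4 -> skip
r=30=11110 popcount=4 -> skip
r=31=11111 popcount=5 -> skip
r=32=100000 popcount=1 -> KEEP
r=33=100001 popcount=2 -> skip
r=34=100010 popcount=2 -> skip
r=35=100011 popcount=3 -> skip
r=36=100100 popcount=2 -> skip
r=37=100101 popcount=3 -> skip
r=38=100110 popcount=3 -> skip
r=39=100111 popcount=4 -> skip
r=40=101000 popcount=2 -> skip
r=41=101001 popcount=3 -> skip
r=42=101010 popcount=3 -> skip
r=43=101011 popcount=4 -> skip
r=44=101100 popcount=3 -> skip
r=45=101101 popcount=4 -> skip
r=46=101110 popcount=4 -> skip
r=47=101111 popcount=5 -> skip
r=48=110000 popcount=2 -> skip
r=49=110001 popcount=3 -> skip
r=50=110010 popcount=3 -> skip
r=51=110011 popcount=4 -> skip
r=52=110100 popcount=3 -> skip
r=53=110101 popcount=4 -> skip
r=54=110110 popcount=4 -> skip
r=55=110111 popcount=5 -> skip
r=56=111000 popcount=3 -> skip
r=57=111001 popcount=4 -> skip
r=58=111010 popcount=4 -> skip
r=59=111011 popcount=5 -> skip
r=60=111100 popcount=4 -> skip
r=61=111101 popcount=5 -> skip
r=62=111110 popcount=5 -> skip
r=63=111111 popcount=6 -> skip
r=64=1000000 popcount=1 -> KEEP
r=65=1000001 popcount=2 -> skip
r=66=1000010 popcount=2 -> skip
r=67=1000011 popcount=3 -> skip
r=68=1000100 popcount=2 -> skip
r=69=1000101 popcount=3 -> skip
Kept rows: 16 32 64

Answer: 16 32 64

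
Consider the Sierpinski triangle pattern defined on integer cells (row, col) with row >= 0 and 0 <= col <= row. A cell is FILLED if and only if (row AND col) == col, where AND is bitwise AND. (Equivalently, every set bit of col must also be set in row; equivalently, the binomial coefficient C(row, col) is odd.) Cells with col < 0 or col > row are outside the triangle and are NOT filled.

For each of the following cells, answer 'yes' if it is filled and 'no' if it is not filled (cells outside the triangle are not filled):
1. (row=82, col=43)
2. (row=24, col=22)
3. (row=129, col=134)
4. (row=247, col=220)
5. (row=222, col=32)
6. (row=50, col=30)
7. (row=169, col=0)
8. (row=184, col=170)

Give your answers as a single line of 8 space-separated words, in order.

Answer: no no no no no no yes no

Derivation:
(82,43): row=0b1010010, col=0b101011, row AND col = 0b10 = 2; 2 != 43 -> empty
(24,22): row=0b11000, col=0b10110, row AND col = 0b10000 = 16; 16 != 22 -> empty
(129,134): col outside [0, 129] -> not filled
(247,220): row=0b11110111, col=0b11011100, row AND col = 0b11010100 = 212; 212 != 220 -> empty
(222,32): row=0b11011110, col=0b100000, row AND col = 0b0 = 0; 0 != 32 -> empty
(50,30): row=0b110010, col=0b11110, row AND col = 0b10010 = 18; 18 != 30 -> empty
(169,0): row=0b10101001, col=0b0, row AND col = 0b0 = 0; 0 == 0 -> filled
(184,170): row=0b10111000, col=0b10101010, row AND col = 0b10101000 = 168; 168 != 170 -> empty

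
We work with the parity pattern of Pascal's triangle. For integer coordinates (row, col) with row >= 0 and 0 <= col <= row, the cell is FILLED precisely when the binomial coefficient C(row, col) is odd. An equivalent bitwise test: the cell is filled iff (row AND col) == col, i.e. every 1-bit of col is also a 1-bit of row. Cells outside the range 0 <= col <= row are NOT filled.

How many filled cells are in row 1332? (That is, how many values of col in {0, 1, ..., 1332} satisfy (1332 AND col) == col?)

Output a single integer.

Answer: 32

Derivation:
1332 in binary = 10100110100
popcount(1332) = number of 1-bits in 10100110100 = 5
A col c satisfies (1332 AND c) == c iff every set bit of c is also set in 1332; each of the 5 set bits of 1332 can independently be on or off in c.
count = 2^5 = 32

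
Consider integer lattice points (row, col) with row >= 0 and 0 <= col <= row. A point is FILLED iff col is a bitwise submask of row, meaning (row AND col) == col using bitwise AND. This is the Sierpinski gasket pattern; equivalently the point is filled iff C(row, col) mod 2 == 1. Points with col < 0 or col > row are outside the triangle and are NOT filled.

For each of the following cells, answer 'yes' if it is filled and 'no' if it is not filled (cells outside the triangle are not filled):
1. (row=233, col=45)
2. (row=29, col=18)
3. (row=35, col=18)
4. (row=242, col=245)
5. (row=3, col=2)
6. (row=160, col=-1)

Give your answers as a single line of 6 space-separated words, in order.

(233,45): row=0b11101001, col=0b101101, row AND col = 0b101001 = 41; 41 != 45 -> empty
(29,18): row=0b11101, col=0b10010, row AND col = 0b10000 = 16; 16 != 18 -> empty
(35,18): row=0b100011, col=0b10010, row AND col = 0b10 = 2; 2 != 18 -> empty
(242,245): col outside [0, 242] -> not filled
(3,2): row=0b11, col=0b10, row AND col = 0b10 = 2; 2 == 2 -> filled
(160,-1): col outside [0, 160] -> not filled

Answer: no no no no yes no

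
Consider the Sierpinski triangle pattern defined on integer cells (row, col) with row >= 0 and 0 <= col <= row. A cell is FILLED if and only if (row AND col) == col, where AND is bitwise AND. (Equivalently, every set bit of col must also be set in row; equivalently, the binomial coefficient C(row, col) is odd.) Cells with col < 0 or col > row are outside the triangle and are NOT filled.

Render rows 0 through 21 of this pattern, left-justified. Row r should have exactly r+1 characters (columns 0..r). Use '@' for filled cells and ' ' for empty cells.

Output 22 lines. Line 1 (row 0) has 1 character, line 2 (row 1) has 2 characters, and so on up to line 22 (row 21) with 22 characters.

Answer: @
@@
@ @
@@@@
@   @
@@  @@
@ @ @ @
@@@@@@@@
@       @
@@      @@
@ @     @ @
@@@@    @@@@
@   @   @   @
@@  @@  @@  @@
@ @ @ @ @ @ @ @
@@@@@@@@@@@@@@@@
@               @
@@              @@
@ @             @ @
@@@@            @@@@
@   @           @   @
@@  @@          @@  @@

Derivation:
r0=0: @
r1=1: @@
r2=10: @ @
r3=11: @@@@
r4=100: @   @
r5=101: @@  @@
r6=110: @ @ @ @
r7=111: @@@@@@@@
r8=1000: @       @
r9=1001: @@      @@
r10=1010: @ @     @ @
r11=1011: @@@@    @@@@
r12=1100: @   @   @   @
r13=1101: @@  @@  @@  @@
r14=1110: @ @ @ @ @ @ @ @
r15=1111: @@@@@@@@@@@@@@@@
r16=10000: @               @
r17=10001: @@              @@
r18=10010: @ @             @ @
r19=10011: @@@@            @@@@
r20=10100: @   @           @   @
r21=10101: @@  @@          @@  @@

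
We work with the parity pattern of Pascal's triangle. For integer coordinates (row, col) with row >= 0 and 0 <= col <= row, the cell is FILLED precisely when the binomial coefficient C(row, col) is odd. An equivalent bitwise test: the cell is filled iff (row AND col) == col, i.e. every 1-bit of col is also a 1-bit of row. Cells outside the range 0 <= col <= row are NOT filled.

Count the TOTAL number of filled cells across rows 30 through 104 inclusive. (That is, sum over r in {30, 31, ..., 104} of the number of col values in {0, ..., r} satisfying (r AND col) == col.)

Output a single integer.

Answer: 1136

Derivation:
r30=11110 pc4: +16 =16
r31=11111 pc5: +32 =48
r32=100000 pc1: +2 =50
r33=100001 pc2: +4 =54
r34=100010 pc2: +4 =58
r35=100011 pc3: +8 =66
r36=100100 pc2: +4 =70
r37=100101 pc3: +8 =78
r38=100110 pc3: +8 =86
r39=100111 pc4: +16 =102
r40=101000 pc2: +4 =106
r41=101001 pc3: +8 =114
r42=101010 pc3: +8 =122
r43=101011 pc4: +16 =138
r44=101100 pc3: +8 =146
r45=101101 pc4: +16 =162
r46=101110 pc4: +16 =178
r47=101111 pc5: +32 =210
r48=110000 pc2: +4 =214
r49=110001 pc3: +8 =222
r50=110010 pc3: +8 =230
r51=110011 pc4: +16 =246
r52=110100 pc3: +8 =254
r53=110101 pc4: +16 =270
r54=110110 pc4: +16 =286
r55=110111 pc5: +32 =318
r56=111000 pc3: +8 =326
r57=111001 pc4: +16 =342
r58=111010 pc4: +16 =358
r59=111011 pc5: +32 =390
r60=111100 pc4: +16 =406
r61=111101 pc5: +32 =438
r62=111110 pc5: +32 =470
r63=111111 pc6: +64 =534
r64=1000000 pc1: +2 =536
r65=1000001 pc2: +4 =540
r66=1000010 pc2: +4 =544
r67=1000011 pc3: +8 =552
r68=1000100 pc2: +4 =556
r69=1000101 pc3: +8 =564
r70=1000110 pc3: +8 =572
r71=1000111 pc4: +16 =588
r72=1001000 pc2: +4 =592
r73=1001001 pc3: +8 =600
r74=1001010 pc3: +8 =608
r75=1001011 pc4: +16 =624
r76=1001100 pc3: +8 =632
r77=1001101 pc4: +16 =648
r78=1001110 pc4: +16 =664
r79=1001111 pc5: +32 =696
r80=1010000 pc2: +4 =700
r81=1010001 pc3: +8 =708
r82=1010010 pc3: +8 =716
r83=1010011 pc4: +16 =732
r84=1010100 pc3: +8 =740
r85=1010101 pc4: +16 =756
r86=1010110 pc4: +16 =772
r87=1010111 pc5: +32 =804
r88=1011000 pc3: +8 =812
r89=1011001 pc4: +16 =828
r90=1011010 pc4: +16 =844
r91=1011011 pc5: +32 =876
r92=1011100 pc4: +16 =892
r93=1011101 pc5: +32 =924
r94=1011110 pc5: +32 =956
r95=1011111 pc6: +64 =1020
r96=1100000 pc2: +4 =1024
r97=1100001 pc3: +8 =1032
r98=1100010 pc3: +8 =1040
r99=1100011 pc4: +16 =1056
r100=1100100 pc3: +8 =1064
r101=1100101 pc4: +16 =1080
r102=1100110 pc4: +16 =1096
r103=1100111 pc5: +32 =1128
r104=1101000 pc3: +8 =1136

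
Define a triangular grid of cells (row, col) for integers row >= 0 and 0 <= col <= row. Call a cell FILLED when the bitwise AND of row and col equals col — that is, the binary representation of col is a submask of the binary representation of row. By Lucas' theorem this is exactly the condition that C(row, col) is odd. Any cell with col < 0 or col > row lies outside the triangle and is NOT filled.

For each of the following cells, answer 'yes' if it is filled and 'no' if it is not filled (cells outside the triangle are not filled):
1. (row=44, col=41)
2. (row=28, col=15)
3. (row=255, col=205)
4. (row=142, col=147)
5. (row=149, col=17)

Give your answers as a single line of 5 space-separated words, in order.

Answer: no no yes no yes

Derivation:
(44,41): row=0b101100, col=0b101001, row AND col = 0b101000 = 40; 40 != 41 -> empty
(28,15): row=0b11100, col=0b1111, row AND col = 0b1100 = 12; 12 != 15 -> empty
(255,205): row=0b11111111, col=0b11001101, row AND col = 0b11001101 = 205; 205 == 205 -> filled
(142,147): col outside [0, 142] -> not filled
(149,17): row=0b10010101, col=0b10001, row AND col = 0b10001 = 17; 17 == 17 -> filled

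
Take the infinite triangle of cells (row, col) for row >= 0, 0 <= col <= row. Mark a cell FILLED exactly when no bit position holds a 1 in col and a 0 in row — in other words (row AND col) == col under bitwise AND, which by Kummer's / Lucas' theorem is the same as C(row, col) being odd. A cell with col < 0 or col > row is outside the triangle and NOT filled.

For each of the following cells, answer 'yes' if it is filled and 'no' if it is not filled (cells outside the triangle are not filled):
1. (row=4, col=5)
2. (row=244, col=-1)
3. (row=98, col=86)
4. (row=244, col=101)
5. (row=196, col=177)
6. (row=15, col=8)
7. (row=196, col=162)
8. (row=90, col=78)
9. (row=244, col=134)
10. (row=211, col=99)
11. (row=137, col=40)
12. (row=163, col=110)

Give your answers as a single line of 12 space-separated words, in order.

(4,5): col outside [0, 4] -> not filled
(244,-1): col outside [0, 244] -> not filled
(98,86): row=0b1100010, col=0b1010110, row AND col = 0b1000010 = 66; 66 != 86 -> empty
(244,101): row=0b11110100, col=0b1100101, row AND col = 0b1100100 = 100; 100 != 101 -> empty
(196,177): row=0b11000100, col=0b10110001, row AND col = 0b10000000 = 128; 128 != 177 -> empty
(15,8): row=0b1111, col=0b1000, row AND col = 0b1000 = 8; 8 == 8 -> filled
(196,162): row=0b11000100, col=0b10100010, row AND col = 0b10000000 = 128; 128 != 162 -> empty
(90,78): row=0b1011010, col=0b1001110, row AND col = 0b1001010 = 74; 74 != 78 -> empty
(244,134): row=0b11110100, col=0b10000110, row AND col = 0b10000100 = 132; 132 != 134 -> empty
(211,99): row=0b11010011, col=0b1100011, row AND col = 0b1000011 = 67; 67 != 99 -> empty
(137,40): row=0b10001001, col=0b101000, row AND col = 0b1000 = 8; 8 != 40 -> empty
(163,110): row=0b10100011, col=0b1101110, row AND col = 0b100010 = 34; 34 != 110 -> empty

Answer: no no no no no yes no no no no no no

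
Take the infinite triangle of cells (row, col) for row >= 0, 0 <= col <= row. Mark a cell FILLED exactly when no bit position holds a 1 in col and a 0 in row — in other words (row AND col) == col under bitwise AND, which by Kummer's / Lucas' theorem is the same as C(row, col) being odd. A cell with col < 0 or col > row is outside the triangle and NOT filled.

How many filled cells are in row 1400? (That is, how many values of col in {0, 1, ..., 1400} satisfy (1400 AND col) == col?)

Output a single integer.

1400 in binary = 10101111000
popcount(1400) = number of 1-bits in 10101111000 = 6
A col c satisfies (1400 AND c) == c iff every set bit of c is also set in 1400; each of the 6 set bits of 1400 can independently be on or off in c.
count = 2^6 = 64

Answer: 64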